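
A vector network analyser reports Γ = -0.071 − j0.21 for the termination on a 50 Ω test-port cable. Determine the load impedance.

Z_L = Z_0·(1 + Γ)/(1 − Γ) = 50·(0.929 − j0.21)/(1.07 + j0.21)

Z_L ≈ 39.9 − j17.6 Ω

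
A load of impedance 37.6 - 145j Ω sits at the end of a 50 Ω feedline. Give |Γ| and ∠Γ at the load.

Γ ≈ 0.859 ∠ -36°

Γ = (Z_L − Z_0)/(Z_L + Z_0) = (-12.4 − j145)/(87.6 − j145)
|Γ| = 146/169 = 0.859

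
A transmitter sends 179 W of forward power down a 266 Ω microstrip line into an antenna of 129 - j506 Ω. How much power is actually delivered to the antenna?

|Γ| = |(-137 − j506)/(395 − j506)| = 0.817
|Γ|² = 0.667
P_refl = |Γ|²·P_inc = 119 W, P_del = (1 − |Γ|²)·P_inc = 59.6 W

P_delivered ≈ 59.6 W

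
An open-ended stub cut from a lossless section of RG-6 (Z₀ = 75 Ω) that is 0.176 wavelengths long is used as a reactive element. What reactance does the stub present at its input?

X_in ≈ -37.6 Ω (capacitive)

βl = 2π × 0.176 = 63.4°
tan(βl) = 1.99
For an open-ended stub, Z_in = −jZ_0·cot(βl) = −jZ_0/tan(βl)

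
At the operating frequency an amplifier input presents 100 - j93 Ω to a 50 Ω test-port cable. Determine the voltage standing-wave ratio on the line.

VSWR ≈ 3.98

Γ = (Z_L − Z_0)/(Z_L + Z_0) = (50 − j93)/(150 − j93)
|Γ| = 106/176 = 0.598
VSWR = (1 + |Γ|)/(1 − |Γ|) = 1.6/0.402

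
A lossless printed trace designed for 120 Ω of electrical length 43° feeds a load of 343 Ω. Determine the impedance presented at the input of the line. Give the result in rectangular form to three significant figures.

Z_in ≈ 79.1 − j99 Ω

tan(βl) = tan(43°) = 0.933
Z_in = Z_0·(Z_L + jZ_0·tanβl)/(Z_0 + jZ_L·tanβl)
     = 120·(343 + j112)/(120 + j320)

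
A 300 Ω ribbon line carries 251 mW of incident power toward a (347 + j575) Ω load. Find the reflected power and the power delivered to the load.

|Γ| = |(47 + j575)/(647 + j575)| = 0.667
|Γ|² = 0.444
P_refl = |Γ|²·P_inc = 112 mW, P_del = (1 − |Γ|²)·P_inc = 139 mW

P_reflected ≈ 112 mW; P_delivered ≈ 139 mW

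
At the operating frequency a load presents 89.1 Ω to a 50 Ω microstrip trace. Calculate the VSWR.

For a purely resistive load, VSWR = R_L/Z_0 or Z_0/R_L (whichever > 1) = 89.1/50

VSWR ≈ 1.78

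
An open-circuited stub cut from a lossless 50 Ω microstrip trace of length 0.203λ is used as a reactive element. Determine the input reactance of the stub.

βl = 2π × 0.203 = 73.1°
tan(βl) = 3.29
For an open-circuited stub, Z_in = −jZ_0·cot(βl) = −jZ_0/tan(βl)

X_in ≈ -15.2 Ω (capacitive)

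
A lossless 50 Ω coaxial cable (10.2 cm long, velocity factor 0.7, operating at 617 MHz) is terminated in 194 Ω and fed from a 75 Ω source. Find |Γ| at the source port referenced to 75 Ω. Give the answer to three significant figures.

λ = v/f = 0.7·c / 617 MHz = 0.34 m
βl = 2π·l/λ = 2π × 0.3 = 108°
tan(βl) = -3.1
Z_in = Z_0·(Z_L + jZ_0·tanβl)/(Z_0 + jZ_L·tanβl) = 14.1 + j15 Ω
Γ_s = (Z_in − Z_s)/(Z_in + Z_s) = (-60.9 + j15)/(89.1 + j15), |Γ_s| = 0.694

|Γ| ≈ 0.694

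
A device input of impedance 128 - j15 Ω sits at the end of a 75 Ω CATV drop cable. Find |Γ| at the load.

|Γ| ≈ 0.271

Γ = (Z_L − Z_0)/(Z_L + Z_0) = (53 − j15)/(203 − j15)
|Γ| = 55.1/204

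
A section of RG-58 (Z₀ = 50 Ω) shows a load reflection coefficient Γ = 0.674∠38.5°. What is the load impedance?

Z_L = Z_0·(1 + Γ)/(1 − Γ) = 50·(1.53 + j0.42)/(0.473 − j0.42)

Z_L ≈ 68.3 + j105 Ω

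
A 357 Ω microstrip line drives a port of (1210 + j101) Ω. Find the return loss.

RL ≈ 5.24 dB

Γ = (853 + j101)/(1567 + j101), |Γ| = 0.547
RL = −20·log₁₀|Γ| = −20·log₁₀(0.547)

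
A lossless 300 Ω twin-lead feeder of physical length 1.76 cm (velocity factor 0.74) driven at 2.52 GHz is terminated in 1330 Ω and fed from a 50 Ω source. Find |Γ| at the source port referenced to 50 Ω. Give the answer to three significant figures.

λ = v/f = 0.74·c / 2.52 GHz = 0.0881 m
βl = 2π·l/λ = 2π × 0.2 = 71.9°
tan(βl) = 3.06
Z_in = Z_0·(Z_L + jZ_0·tanβl)/(Z_0 + jZ_L·tanβl) = 74.5 − j92.4 Ω
Γ_s = (Z_in − Z_s)/(Z_in + Z_s) = (24.5 − j92.4)/(124 − j92.4), |Γ_s| = 0.617

|Γ| ≈ 0.617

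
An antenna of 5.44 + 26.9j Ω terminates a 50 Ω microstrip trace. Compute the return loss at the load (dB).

Γ = (-44.56 + j26.9)/(55.44 + j26.9), |Γ| = 0.845
RL = −20·log₁₀|Γ| = −20·log₁₀(0.845)

RL ≈ 1.47 dB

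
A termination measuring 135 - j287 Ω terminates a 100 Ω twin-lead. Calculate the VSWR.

Γ = (Z_L − Z_0)/(Z_L + Z_0) = (35 − j287)/(235 − j287)
|Γ| = 289/371 = 0.779
VSWR = (1 + |Γ|)/(1 − |Γ|) = 1.78/0.221

VSWR ≈ 8.07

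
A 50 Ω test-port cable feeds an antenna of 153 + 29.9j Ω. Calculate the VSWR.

VSWR ≈ 3.19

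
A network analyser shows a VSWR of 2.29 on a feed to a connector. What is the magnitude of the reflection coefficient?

|Γ| ≈ 0.392

|Γ| = (S − 1)/(S + 1) = (2.29 − 1)/(2.29 + 1) = 1.29/3.29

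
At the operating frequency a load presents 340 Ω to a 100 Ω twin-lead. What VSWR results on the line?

VSWR ≈ 3.4

For a purely resistive load, VSWR = R_L/Z_0 or Z_0/R_L (whichever > 1) = 340/100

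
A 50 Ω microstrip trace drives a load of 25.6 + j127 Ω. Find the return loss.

Γ = (-24.4 + j127)/(75.6 + j127), |Γ| = 0.875
RL = −20·log₁₀|Γ| = −20·log₁₀(0.875)

RL ≈ 1.16 dB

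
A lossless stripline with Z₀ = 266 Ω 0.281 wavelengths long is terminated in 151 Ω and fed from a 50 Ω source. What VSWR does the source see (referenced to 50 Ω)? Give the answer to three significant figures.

βl = 2π × 0.281 = 101°
tan(βl) = -5.07
Z_in = Z_0·(Z_L + jZ_0·tanβl)/(Z_0 + jZ_L·tanβl) = 434 − j98.5 Ω
Γ_s = (Z_in − Z_s)/(Z_in + Z_s) = (384 − j98.5)/(484 − j98.5), |Γ_s| = 0.803
VSWR = (1 + |Γ_s|)/(1 − |Γ_s|)

VSWR ≈ 9.14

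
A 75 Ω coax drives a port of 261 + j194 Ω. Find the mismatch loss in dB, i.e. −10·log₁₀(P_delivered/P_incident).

mismatch loss ≈ 2.84 dB

Γ = (186 + j194)/(336 + j194), |Γ| = 0.693
|Γ|² = 0.48, so P_del/P_inc = 1 − |Γ|² = 0.52
ML = −10·log₁₀(1 − |Γ|²)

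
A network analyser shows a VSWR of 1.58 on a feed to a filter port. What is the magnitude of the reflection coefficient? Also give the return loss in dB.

|Γ| ≈ 0.225; return loss ≈ 13 dB

|Γ| = (S − 1)/(S + 1) = (1.58 − 1)/(1.58 + 1) = 0.58/2.58
RL = −20·log₁₀|Γ| = −20·log₁₀(0.225)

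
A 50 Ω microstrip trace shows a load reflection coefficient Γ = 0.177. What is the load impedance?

Z_L = Z_0·(1 + Γ)/(1 − Γ) = 50·(1.18)/(0.823)

Z_L ≈ 71.5 Ω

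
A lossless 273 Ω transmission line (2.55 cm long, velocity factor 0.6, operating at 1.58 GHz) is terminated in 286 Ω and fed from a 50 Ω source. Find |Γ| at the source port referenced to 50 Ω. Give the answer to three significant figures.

|Γ| ≈ 0.679

λ = v/f = 0.6·c / 1.58 GHz = 0.114 m
βl = 2π·l/λ = 2π × 0.224 = 80.6°
tan(βl) = 6.03
Z_in = Z_0·(Z_L + jZ_0·tanβl)/(Z_0 + jZ_L·tanβl) = 261 − j3.93 Ω
Γ_s = (Z_in − Z_s)/(Z_in + Z_s) = (211 − j3.93)/(311 − j3.93), |Γ_s| = 0.679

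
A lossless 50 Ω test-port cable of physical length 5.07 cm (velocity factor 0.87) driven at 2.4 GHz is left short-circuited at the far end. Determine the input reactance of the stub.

λ = v/f = 0.87·c / 2.4 GHz = 0.109 m
βl = 2π·l/λ = 2π × 0.466 = 168°
tan(βl) = -0.216
For a short-circuited stub, Z_in = jZ_0·tan(βl)

X_in ≈ -10.8 Ω (capacitive)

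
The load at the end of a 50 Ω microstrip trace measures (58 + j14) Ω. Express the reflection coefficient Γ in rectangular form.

Γ = (Z_L − Z_0)/(Z_L + Z_0) = (8 + j14)/(108 + j14)

Γ ≈ 0.0894 + j0.118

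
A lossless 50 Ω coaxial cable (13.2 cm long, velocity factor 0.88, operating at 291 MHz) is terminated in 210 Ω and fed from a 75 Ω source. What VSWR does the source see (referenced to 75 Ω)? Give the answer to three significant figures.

λ = v/f = 0.88·c / 291 MHz = 0.907 m
βl = 2π·l/λ = 2π × 0.146 = 52.4°
tan(βl) = 1.3
Z_in = Z_0·(Z_L + jZ_0·tanβl)/(Z_0 + jZ_L·tanβl) = 18.4 − j35.2 Ω
Γ_s = (Z_in − Z_s)/(Z_in + Z_s) = (-56.6 − j35.2)/(93.4 − j35.2), |Γ_s| = 0.668
VSWR = (1 + |Γ_s|)/(1 − |Γ_s|)

VSWR ≈ 5.03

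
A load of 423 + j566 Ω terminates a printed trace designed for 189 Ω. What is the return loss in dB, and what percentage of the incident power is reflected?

Γ = (234 + j566)/(612 + j566), |Γ| = 0.735
RL = −20·log₁₀(0.735) = 2.68 dB
P_refl/P_inc = |Γ|² = 0.54

RL ≈ 2.68 dB; 54% of incident power reflected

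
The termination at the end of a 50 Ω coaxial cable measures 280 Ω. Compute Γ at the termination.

Γ = (Z_L − Z_0)/(Z_L + Z_0) = (280 − 50)/(280 + 50) = 230/330

Γ = 0.697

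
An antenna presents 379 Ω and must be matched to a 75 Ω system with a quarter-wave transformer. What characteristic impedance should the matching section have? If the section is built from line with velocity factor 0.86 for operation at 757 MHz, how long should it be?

Z_qwt = √(Z_0·R_L) = √(75 × 379) = √28420
λ = 0.86·c/f = 0.341 m, so l = λ/4 = 0.0852 m

Z_qwt ≈ 169 Ω; length ≈ 8.52 cm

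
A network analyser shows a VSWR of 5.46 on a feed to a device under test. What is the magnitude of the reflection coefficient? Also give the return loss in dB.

|Γ| = (S − 1)/(S + 1) = (5.46 − 1)/(5.46 + 1) = 4.46/6.46
RL = −20·log₁₀|Γ| = −20·log₁₀(0.69)

|Γ| ≈ 0.69; return loss ≈ 3.22 dB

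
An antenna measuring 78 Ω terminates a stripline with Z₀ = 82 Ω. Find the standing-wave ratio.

Γ = (78 − 82)/(78 + 82) = -0.025
VSWR = (1 + 0.025)/(1 − 0.025)

VSWR ≈ 1.05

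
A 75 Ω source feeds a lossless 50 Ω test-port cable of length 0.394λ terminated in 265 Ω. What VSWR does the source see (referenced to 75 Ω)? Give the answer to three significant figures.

βl = 2π × 0.394 = 142°
tan(βl) = -0.786
Z_in = Z_0·(Z_L + jZ_0·tanβl)/(Z_0 + jZ_L·tanβl) = 23.4 + j58 Ω
Γ_s = (Z_in − Z_s)/(Z_in + Z_s) = (-51.6 + j58)/(98.4 + j58), |Γ_s| = 0.68
VSWR = (1 + |Γ_s|)/(1 − |Γ_s|)

VSWR ≈ 5.25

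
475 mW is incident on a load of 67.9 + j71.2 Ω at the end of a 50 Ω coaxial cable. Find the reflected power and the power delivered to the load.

|Γ| = |(17.9 + j71.2)/(117.9 + j71.2)| = 0.533
|Γ|² = 0.284
P_refl = |Γ|²·P_inc = 135 mW, P_del = (1 − |Γ|²)·P_inc = 340 mW

P_reflected ≈ 135 mW; P_delivered ≈ 340 mW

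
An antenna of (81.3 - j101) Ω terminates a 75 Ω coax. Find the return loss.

RL ≈ 5.29 dB

Γ = (6.3 − j101)/(156.3 − j101), |Γ| = 0.544
RL = −20·log₁₀|Γ| = −20·log₁₀(0.544)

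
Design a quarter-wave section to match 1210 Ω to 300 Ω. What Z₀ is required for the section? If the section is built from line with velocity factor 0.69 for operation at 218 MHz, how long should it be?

Z_qwt ≈ 602 Ω; length ≈ 23.7 cm

Z_qwt = √(Z_0·R_L) = √(300 × 1210) = √363000
λ = 0.69·c/f = 0.95 m, so l = λ/4 = 0.237 m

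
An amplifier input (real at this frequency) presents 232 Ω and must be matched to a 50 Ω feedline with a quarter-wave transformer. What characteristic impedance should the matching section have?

Z_qwt ≈ 108 Ω

Z_qwt = √(Z_0·R_L) = √(50 × 232) = √11600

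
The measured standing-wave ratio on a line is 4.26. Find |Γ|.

|Γ| = (S − 1)/(S + 1) = (4.26 − 1)/(4.26 + 1) = 3.26/5.26

|Γ| ≈ 0.62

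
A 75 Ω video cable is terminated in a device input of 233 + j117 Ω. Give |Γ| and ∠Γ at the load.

Γ ≈ 0.597 ∠ 15.7°

Γ = (Z_L − Z_0)/(Z_L + Z_0) = (158 + j117)/(308 + j117)
|Γ| = 197/329 = 0.597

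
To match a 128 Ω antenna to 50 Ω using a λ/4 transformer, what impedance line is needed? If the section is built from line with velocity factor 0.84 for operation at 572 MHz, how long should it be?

Z_qwt = √(Z_0·R_L) = √(50 × 128) = √6400
λ = 0.84·c/f = 0.441 m, so l = λ/4 = 0.11 m

Z_qwt ≈ 80 Ω; length ≈ 11 cm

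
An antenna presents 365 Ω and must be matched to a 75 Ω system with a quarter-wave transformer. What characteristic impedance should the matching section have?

Z_qwt = √(Z_0·R_L) = √(75 × 365) = √27380

Z_qwt ≈ 165 Ω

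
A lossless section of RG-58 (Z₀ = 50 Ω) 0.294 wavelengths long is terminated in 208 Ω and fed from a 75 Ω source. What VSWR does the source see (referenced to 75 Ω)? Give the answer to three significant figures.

βl = 2π × 0.294 = 106°
tan(βl) = -3.52
Z_in = Z_0·(Z_L + jZ_0·tanβl)/(Z_0 + jZ_L·tanβl) = 12.9 + j13.3 Ω
Γ_s = (Z_in − Z_s)/(Z_in + Z_s) = (-62.1 + j13.3)/(87.9 + j13.3), |Γ_s| = 0.714
VSWR = (1 + |Γ_s|)/(1 − |Γ_s|)

VSWR ≈ 5.99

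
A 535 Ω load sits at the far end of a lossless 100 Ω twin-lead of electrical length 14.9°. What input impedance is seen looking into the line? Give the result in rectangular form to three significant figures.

tan(βl) = tan(14.9°) = 0.266
Z_in = Z_0·(Z_L + jZ_0·tanβl)/(Z_0 + jZ_L·tanβl)
     = 100·(535 + j26.6)/(100 + j142)

Z_in ≈ 189 − j243 Ω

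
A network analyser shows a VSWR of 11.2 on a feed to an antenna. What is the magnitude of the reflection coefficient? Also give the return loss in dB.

|Γ| ≈ 0.836; return loss ≈ 1.56 dB

|Γ| = (S − 1)/(S + 1) = (11.2 − 1)/(11.2 + 1) = 10.2/12.2
RL = −20·log₁₀|Γ| = −20·log₁₀(0.836)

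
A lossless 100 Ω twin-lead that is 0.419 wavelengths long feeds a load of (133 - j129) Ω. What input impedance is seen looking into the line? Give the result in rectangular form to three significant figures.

βl = 2π × 0.419 = 151°
tan(βl) = tan(151°) = -0.558
Z_in = Z_0·(Z_L + jZ_0·tanβl)/(Z_0 + jZ_L·tanβl)
     = 100·(133 − j185)/(28 − j74.2)

Z_in ≈ 277 + j74.6 Ω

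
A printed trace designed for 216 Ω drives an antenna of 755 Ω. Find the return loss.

RL ≈ 5.11 dB

Γ = (755 − 216)/(755 + 216) = 0.555
RL = −20·log₁₀|Γ| = −20·log₁₀(0.555)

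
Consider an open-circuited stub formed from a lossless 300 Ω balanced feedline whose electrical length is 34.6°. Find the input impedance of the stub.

Z_in ≈ −j435 Ω

tan(βl) = 0.69
For an open-circuited stub, Z_in = −jZ_0·cot(βl) = −jZ_0/tan(βl)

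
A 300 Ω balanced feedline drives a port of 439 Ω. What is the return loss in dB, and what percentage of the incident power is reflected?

RL ≈ 14.5 dB; 3.54% of incident power reflected

Γ = (439 − 300)/(439 + 300) = 0.188
RL = −20·log₁₀(0.188) = 14.5 dB
P_refl/P_inc = |Γ|² = 0.0354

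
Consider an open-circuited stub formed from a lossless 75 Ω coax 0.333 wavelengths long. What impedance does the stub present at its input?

βl = 2π × 0.333 = 120°
tan(βl) = -1.74
For an open-circuited stub, Z_in = −jZ_0·cot(βl) = −jZ_0/tan(βl)

Z_in ≈ +j43.1 Ω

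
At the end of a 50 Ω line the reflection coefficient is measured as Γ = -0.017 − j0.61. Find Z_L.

Z_L ≈ 22.3 − j43.4 Ω

Z_L = Z_0·(1 + Γ)/(1 − Γ) = 50·(0.983 − j0.61)/(1.02 + j0.61)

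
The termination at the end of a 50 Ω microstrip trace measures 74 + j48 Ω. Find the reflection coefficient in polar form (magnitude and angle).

Γ ≈ 0.404 ∠ 42.3°

Γ = (Z_L − Z_0)/(Z_L + Z_0) = (24 + j48)/(124 + j48)
|Γ| = 53.7/133 = 0.404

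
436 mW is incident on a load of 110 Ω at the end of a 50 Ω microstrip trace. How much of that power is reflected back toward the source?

Γ = (110 − 50)/(110 + 50) = 0.375
|Γ|² = 0.141
P_refl = |Γ|²·P_inc = 61.3 mW, P_del = (1 − |Γ|²)·P_inc = 375 mW

P_reflected ≈ 61.3 mW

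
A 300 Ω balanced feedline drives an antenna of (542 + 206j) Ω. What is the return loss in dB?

RL ≈ 8.72 dB

Γ = (242 + j206)/(842 + j206), |Γ| = 0.367
RL = −20·log₁₀|Γ| = −20·log₁₀(0.367)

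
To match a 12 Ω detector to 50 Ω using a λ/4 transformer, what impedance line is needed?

Z_qwt = √(Z_0·R_L) = √(50 × 12) = √600

Z_qwt ≈ 24.5 Ω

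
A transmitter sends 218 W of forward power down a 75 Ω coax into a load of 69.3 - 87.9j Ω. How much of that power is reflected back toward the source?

|Γ| = |(-5.7 − j87.9)/(144.3 − j87.9)| = 0.521
|Γ|² = 0.272
P_refl = |Γ|²·P_inc = 59.2 W, P_del = (1 − |Γ|²)·P_inc = 159 W

P_reflected ≈ 59.2 W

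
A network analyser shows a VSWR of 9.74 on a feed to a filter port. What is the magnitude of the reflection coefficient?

|Γ| = (S − 1)/(S + 1) = (9.74 − 1)/(9.74 + 1) = 8.74/10.7

|Γ| ≈ 0.814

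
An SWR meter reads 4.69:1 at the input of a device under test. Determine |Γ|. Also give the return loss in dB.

|Γ| = (S − 1)/(S + 1) = (4.69 − 1)/(4.69 + 1) = 3.69/5.69
RL = −20·log₁₀|Γ| = −20·log₁₀(0.649)

|Γ| ≈ 0.649; return loss ≈ 3.76 dB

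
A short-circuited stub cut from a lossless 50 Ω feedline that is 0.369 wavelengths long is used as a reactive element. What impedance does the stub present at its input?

Z_in ≈ −j53.9 Ω

βl = 2π × 0.369 = 133°
tan(βl) = -1.08
For a short-circuited stub, Z_in = jZ_0·tan(βl)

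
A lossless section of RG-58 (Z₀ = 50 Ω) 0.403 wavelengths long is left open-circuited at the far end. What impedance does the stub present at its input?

Z_in ≈ +j71.6 Ω

βl = 2π × 0.403 = 145°
tan(βl) = -0.698
For an open-circuited stub, Z_in = −jZ_0·cot(βl) = −jZ_0/tan(βl)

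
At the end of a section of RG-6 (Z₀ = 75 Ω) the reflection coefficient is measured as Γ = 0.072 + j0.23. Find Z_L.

Z_L = Z_0·(1 + Γ)/(1 − Γ) = 75·(1.07 + j0.23)/(0.928 − j0.23)

Z_L ≈ 77.3 + j37.7 Ω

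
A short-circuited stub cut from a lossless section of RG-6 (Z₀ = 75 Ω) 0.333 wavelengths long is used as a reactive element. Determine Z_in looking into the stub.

βl = 2π × 0.333 = 120°
tan(βl) = -1.74
For a short-circuited stub, Z_in = jZ_0·tan(βl)

Z_in ≈ −j131 Ω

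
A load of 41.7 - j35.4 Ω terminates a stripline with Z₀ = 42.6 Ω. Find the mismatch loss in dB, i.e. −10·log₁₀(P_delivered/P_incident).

Γ = (-0.9 − j35.4)/(84.3 − j35.4), |Γ| = 0.387
|Γ|² = 0.15, so P_del/P_inc = 1 − |Γ|² = 0.85
ML = −10·log₁₀(1 − |Γ|²)

mismatch loss ≈ 0.706 dB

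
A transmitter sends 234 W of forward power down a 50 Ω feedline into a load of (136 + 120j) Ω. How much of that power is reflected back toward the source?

|Γ| = |(86 + j120)/(186 + j120)| = 0.667
|Γ|² = 0.445
P_refl = |Γ|²·P_inc = 104 W, P_del = (1 − |Γ|²)·P_inc = 130 W

P_reflected ≈ 104 W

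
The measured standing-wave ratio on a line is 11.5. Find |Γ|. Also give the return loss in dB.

|Γ| = (S − 1)/(S + 1) = (11.5 − 1)/(11.5 + 1) = 10.5/12.5
RL = −20·log₁₀|Γ| = −20·log₁₀(0.84)

|Γ| ≈ 0.84; return loss ≈ 1.51 dB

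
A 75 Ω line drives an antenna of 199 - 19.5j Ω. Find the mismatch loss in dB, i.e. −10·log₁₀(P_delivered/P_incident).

Γ = (124 − j19.5)/(274 − j19.5), |Γ| = 0.457
|Γ|² = 0.209, so P_del/P_inc = 1 − |Γ|² = 0.791
ML = −10·log₁₀(1 − |Γ|²)

mismatch loss ≈ 1.02 dB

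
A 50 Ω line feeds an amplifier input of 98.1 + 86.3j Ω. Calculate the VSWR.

VSWR ≈ 3.72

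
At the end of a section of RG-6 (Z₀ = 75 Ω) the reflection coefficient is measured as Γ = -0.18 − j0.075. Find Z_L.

Z_L = Z_0·(1 + Γ)/(1 − Γ) = 75·(0.82 − j0.075)/(1.18 + j0.075)

Z_L ≈ 51.6 − j8.05 Ω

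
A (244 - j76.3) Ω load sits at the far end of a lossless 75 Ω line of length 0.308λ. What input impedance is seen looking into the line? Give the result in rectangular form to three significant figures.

Z_in ≈ 25.4 + j33.6 Ω

βl = 2π × 0.308 = 111°
tan(βl) = tan(111°) = -2.62
Z_in = Z_0·(Z_L + jZ_0·tanβl)/(Z_0 + jZ_L·tanβl)
     = 75·(244 − j273)/(-125 − j640)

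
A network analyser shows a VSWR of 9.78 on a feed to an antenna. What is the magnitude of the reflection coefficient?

|Γ| ≈ 0.814

|Γ| = (S − 1)/(S + 1) = (9.78 − 1)/(9.78 + 1) = 8.78/10.8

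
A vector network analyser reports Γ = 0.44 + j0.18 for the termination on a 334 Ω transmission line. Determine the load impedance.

Z_L ≈ 747 + j348 Ω

Z_L = Z_0·(1 + Γ)/(1 − Γ) = 334·(1.44 + j0.18)/(0.56 − j0.18)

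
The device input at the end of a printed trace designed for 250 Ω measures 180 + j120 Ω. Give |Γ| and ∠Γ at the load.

Γ ≈ 0.311 ∠ 105°

Γ = (Z_L − Z_0)/(Z_L + Z_0) = (-70 + j120)/(430 + j120)
|Γ| = 139/446 = 0.311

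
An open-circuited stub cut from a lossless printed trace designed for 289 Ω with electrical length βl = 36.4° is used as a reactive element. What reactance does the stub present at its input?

tan(βl) = 0.737
For an open-circuited stub, Z_in = −jZ_0·cot(βl) = −jZ_0/tan(βl)

X_in ≈ -392 Ω (capacitive)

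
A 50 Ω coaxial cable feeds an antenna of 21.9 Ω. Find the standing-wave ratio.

Γ = (21.9 − 50)/(21.9 + 50) = -0.391
VSWR = (1 + 0.391)/(1 − 0.391)

VSWR ≈ 2.28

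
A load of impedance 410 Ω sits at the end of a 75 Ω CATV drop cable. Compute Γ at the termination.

Γ = (Z_L − Z_0)/(Z_L + Z_0) = (410 − 75)/(410 + 75) = 335/485

Γ = 0.691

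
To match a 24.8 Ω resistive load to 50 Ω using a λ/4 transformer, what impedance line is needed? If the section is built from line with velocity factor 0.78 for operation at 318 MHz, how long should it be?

Z_qwt ≈ 35.2 Ω; length ≈ 18.4 cm

Z_qwt = √(Z_0·R_L) = √(50 × 24.8) = √1240
λ = 0.78·c/f = 0.736 m, so l = λ/4 = 0.184 m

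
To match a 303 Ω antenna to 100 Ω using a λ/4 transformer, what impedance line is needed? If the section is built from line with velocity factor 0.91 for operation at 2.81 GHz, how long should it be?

Z_qwt ≈ 174 Ω; length ≈ 2.43 cm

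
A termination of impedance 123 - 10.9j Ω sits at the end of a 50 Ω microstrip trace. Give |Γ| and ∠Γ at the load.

Γ ≈ 0.426 ∠ -4.89°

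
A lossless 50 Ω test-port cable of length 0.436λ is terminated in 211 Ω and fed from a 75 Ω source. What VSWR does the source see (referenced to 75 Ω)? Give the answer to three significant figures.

βl = 2π × 0.436 = 157°
tan(βl) = -0.425
Z_in = Z_0·(Z_L + jZ_0·tanβl)/(Z_0 + jZ_L·tanβl) = 59 + j84.7 Ω
Γ_s = (Z_in − Z_s)/(Z_in + Z_s) = (-16 + j84.7)/(134 + j84.7), |Γ_s| = 0.544
VSWR = (1 + |Γ_s|)/(1 − |Γ_s|)

VSWR ≈ 3.38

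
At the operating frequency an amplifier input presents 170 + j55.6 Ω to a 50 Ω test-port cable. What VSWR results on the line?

VSWR ≈ 3.79

Γ = (Z_L − Z_0)/(Z_L + Z_0) = (120 + j55.6)/(220 + j55.6)
|Γ| = 132/227 = 0.583
VSWR = (1 + |Γ|)/(1 − |Γ|) = 1.58/0.417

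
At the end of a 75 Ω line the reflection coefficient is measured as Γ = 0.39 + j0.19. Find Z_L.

Z_L ≈ 149 + j69.8 Ω

Z_L = Z_0·(1 + Γ)/(1 − Γ) = 75·(1.39 + j0.19)/(0.61 − j0.19)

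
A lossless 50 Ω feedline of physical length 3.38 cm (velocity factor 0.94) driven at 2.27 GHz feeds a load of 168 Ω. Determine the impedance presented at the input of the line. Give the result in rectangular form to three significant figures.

Z_in ≈ 15.1 + j6.35 Ω

λ = v/f = 0.94·c / 2.27 GHz = 0.124 m
βl = 2π·l/λ = 2π × 0.272 = 97.9°
tan(βl) = tan(97.9°) = -7.16
Z_in = Z_0·(Z_L + jZ_0·tanβl)/(Z_0 + jZ_L·tanβl)
     = 50·(168 − j358)/(50 − j1200)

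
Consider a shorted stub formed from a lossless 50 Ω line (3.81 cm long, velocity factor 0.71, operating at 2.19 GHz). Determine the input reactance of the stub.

λ = v/f = 0.71·c / 2.19 GHz = 0.0973 m
βl = 2π·l/λ = 2π × 0.392 = 141°
tan(βl) = -0.809
For a shorted stub, Z_in = jZ_0·tan(βl)

X_in ≈ -40.5 Ω (capacitive)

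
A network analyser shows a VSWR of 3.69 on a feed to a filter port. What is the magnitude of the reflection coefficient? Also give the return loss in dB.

|Γ| = (S − 1)/(S + 1) = (3.69 − 1)/(3.69 + 1) = 2.69/4.69
RL = −20·log₁₀|Γ| = −20·log₁₀(0.574)

|Γ| ≈ 0.574; return loss ≈ 4.83 dB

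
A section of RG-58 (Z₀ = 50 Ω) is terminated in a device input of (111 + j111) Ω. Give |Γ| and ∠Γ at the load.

Γ ≈ 0.648 ∠ 26.6°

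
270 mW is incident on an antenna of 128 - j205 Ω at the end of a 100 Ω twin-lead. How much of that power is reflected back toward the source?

P_reflected ≈ 123 mW

|Γ| = |(28 − j205)/(228 − j205)| = 0.675
|Γ|² = 0.455
P_refl = |Γ|²·P_inc = 123 mW, P_del = (1 − |Γ|²)·P_inc = 147 mW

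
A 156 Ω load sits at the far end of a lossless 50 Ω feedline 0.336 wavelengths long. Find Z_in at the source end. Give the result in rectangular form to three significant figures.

Z_in ≈ 21 + j26 Ω

βl = 2π × 0.336 = 121°
tan(βl) = tan(121°) = -1.67
Z_in = Z_0·(Z_L + jZ_0·tanβl)/(Z_0 + jZ_L·tanβl)
     = 50·(156 − j83.3)/(50 − j260)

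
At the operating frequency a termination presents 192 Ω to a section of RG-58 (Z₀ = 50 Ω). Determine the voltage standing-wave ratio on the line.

For a purely resistive load, VSWR = R_L/Z_0 or Z_0/R_L (whichever > 1) = 192/50

VSWR ≈ 3.84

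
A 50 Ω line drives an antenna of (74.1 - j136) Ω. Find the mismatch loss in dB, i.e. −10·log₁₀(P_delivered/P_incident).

mismatch loss ≈ 3.59 dB

Γ = (24.1 − j136)/(124.1 − j136), |Γ| = 0.75
|Γ|² = 0.563, so P_del/P_inc = 1 − |Γ|² = 0.437
ML = −10·log₁₀(1 − |Γ|²)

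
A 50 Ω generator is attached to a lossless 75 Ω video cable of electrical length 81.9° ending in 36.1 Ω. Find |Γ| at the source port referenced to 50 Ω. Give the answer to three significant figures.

tan(βl) = 7.03
Z_in = Z_0·(Z_L + jZ_0·tanβl)/(Z_0 + jZ_L·tanβl) = 146 + j32.6 Ω
Γ_s = (Z_in − Z_s)/(Z_in + Z_s) = (96.2 + j32.6)/(196 + j32.6), |Γ_s| = 0.511

|Γ| ≈ 0.511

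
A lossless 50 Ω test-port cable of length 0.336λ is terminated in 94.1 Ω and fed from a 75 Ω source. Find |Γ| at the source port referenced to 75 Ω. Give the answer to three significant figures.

βl = 2π × 0.336 = 121°
tan(βl) = -1.67
Z_in = Z_0·(Z_L + jZ_0·tanβl)/(Z_0 + jZ_L·tanβl) = 32.8 + j19.5 Ω
Γ_s = (Z_in − Z_s)/(Z_in + Z_s) = (-42.2 + j19.5)/(108 + j19.5), |Γ_s| = 0.425

|Γ| ≈ 0.425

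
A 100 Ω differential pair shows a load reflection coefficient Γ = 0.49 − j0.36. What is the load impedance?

Z_L = Z_0·(1 + Γ)/(1 − Γ) = 100·(1.49 − j0.36)/(0.51 + j0.36)

Z_L ≈ 162 − j185 Ω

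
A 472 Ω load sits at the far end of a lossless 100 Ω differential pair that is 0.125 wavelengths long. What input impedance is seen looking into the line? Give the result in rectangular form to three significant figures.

βl = 2π × 0.125 = 45°
tan(βl) = tan(45°) = 1
Z_in = Z_0·(Z_L + jZ_0·tanβl)/(Z_0 + jZ_L·tanβl)
     = 100·(472 + j100)/(100 + j472)

Z_in ≈ 40.6 − j91.4 Ω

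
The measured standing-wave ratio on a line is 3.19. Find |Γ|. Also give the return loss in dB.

|Γ| ≈ 0.523; return loss ≈ 5.64 dB

|Γ| = (S − 1)/(S + 1) = (3.19 − 1)/(3.19 + 1) = 2.19/4.19
RL = −20·log₁₀|Γ| = −20·log₁₀(0.523)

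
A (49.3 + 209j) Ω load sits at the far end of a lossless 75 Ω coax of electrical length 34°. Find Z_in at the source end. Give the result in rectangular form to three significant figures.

Z_in ≈ 73.9 − j258 Ω

tan(βl) = tan(34°) = 0.675
Z_in = Z_0·(Z_L + jZ_0·tanβl)/(Z_0 + jZ_L·tanβl)
     = 75·(49.3 + j260)/(-66 + j33.3)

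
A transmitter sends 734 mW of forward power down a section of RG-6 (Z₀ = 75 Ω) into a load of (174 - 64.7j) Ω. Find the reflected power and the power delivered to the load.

P_reflected ≈ 155 mW; P_delivered ≈ 579 mW

|Γ| = |(99 − j64.7)/(249 − j64.7)| = 0.46
|Γ|² = 0.211
P_refl = |Γ|²·P_inc = 155 mW, P_del = (1 − |Γ|²)·P_inc = 579 mW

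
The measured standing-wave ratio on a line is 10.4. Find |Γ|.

|Γ| ≈ 0.825

|Γ| = (S − 1)/(S + 1) = (10.4 − 1)/(10.4 + 1) = 9.4/11.4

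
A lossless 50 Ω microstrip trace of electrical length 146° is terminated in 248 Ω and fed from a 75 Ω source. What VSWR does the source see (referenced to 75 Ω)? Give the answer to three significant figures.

tan(βl) = -0.675
Z_in = Z_0·(Z_L + jZ_0·tanβl)/(Z_0 + jZ_L·tanβl) = 29.6 + j65.3 Ω
Γ_s = (Z_in − Z_s)/(Z_in + Z_s) = (-45.4 + j65.3)/(105 + j65.3), |Γ_s| = 0.645
VSWR = (1 + |Γ_s|)/(1 − |Γ_s|)

VSWR ≈ 4.63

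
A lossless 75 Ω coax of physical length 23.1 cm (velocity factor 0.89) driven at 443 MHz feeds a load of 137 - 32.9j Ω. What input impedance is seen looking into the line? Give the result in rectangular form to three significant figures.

λ = v/f = 0.89·c / 443 MHz = 0.603 m
βl = 2π·l/λ = 2π × 0.383 = 138°
tan(βl) = tan(138°) = -0.901
Z_in = Z_0·(Z_L + jZ_0·tanβl)/(Z_0 + jZ_L·tanβl)
     = 75·(137 − j100)/(45.4 − j123)

Z_in ≈ 80.7 + j53.6 Ω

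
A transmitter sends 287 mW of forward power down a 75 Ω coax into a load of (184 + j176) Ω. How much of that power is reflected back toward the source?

|Γ| = |(109 + j176)/(259 + j176)| = 0.661
|Γ|² = 0.437
P_refl = |Γ|²·P_inc = 125 mW, P_del = (1 − |Γ|²)·P_inc = 162 mW

P_reflected ≈ 125 mW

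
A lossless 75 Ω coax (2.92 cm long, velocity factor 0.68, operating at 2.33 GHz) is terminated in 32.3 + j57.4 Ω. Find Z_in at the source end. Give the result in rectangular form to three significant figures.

Z_in ≈ 21.6 − j24.1 Ω

λ = v/f = 0.68·c / 2.33 GHz = 0.0876 m
βl = 2π·l/λ = 2π × 0.334 = 120°
tan(βl) = tan(120°) = -1.73
Z_in = Z_0·(Z_L + jZ_0·tanβl)/(Z_0 + jZ_L·tanβl)
     = 75·(32.3 − j72.2)/(174 − j55.8)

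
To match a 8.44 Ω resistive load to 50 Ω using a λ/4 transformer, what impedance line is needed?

Z_qwt ≈ 20.5 Ω

Z_qwt = √(Z_0·R_L) = √(50 × 8.44) = √422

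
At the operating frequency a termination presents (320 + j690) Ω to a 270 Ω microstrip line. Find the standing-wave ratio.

Γ = (Z_L − Z_0)/(Z_L + Z_0) = (50 + j690)/(590 + j690)
|Γ| = 692/908 = 0.762
VSWR = (1 + |Γ|)/(1 − |Γ|) = 1.76/0.238

VSWR ≈ 7.4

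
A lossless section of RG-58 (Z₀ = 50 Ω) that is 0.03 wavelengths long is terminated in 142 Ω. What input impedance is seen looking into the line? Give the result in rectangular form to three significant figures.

Z_in ≈ 114 − j52.1 Ω

βl = 2π × 0.03 = 10.8°
tan(βl) = tan(10.8°) = 0.191
Z_in = Z_0·(Z_L + jZ_0·tanβl)/(Z_0 + jZ_L·tanβl)
     = 50·(142 + j9.54)/(50 + j27.1)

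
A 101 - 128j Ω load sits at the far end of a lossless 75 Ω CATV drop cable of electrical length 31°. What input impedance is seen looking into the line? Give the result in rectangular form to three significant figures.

Z_in ≈ 28.9 − j52.5 Ω

tan(βl) = tan(31°) = 0.601
Z_in = Z_0·(Z_L + jZ_0·tanβl)/(Z_0 + jZ_L·tanβl)
     = 75·(101 − j82.9)/(152 + j60.7)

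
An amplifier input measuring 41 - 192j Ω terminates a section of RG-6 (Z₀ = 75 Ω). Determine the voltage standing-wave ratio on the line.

VSWR ≈ 14.3

Γ = (Z_L − Z_0)/(Z_L + Z_0) = (-34 − j192)/(116 − j192)
|Γ| = 195/224 = 0.869
VSWR = (1 + |Γ|)/(1 − |Γ|) = 1.87/0.131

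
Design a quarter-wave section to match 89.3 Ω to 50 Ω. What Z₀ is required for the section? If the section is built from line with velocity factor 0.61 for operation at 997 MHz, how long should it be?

Z_qwt = √(Z_0·R_L) = √(50 × 89.3) = √4465
λ = 0.61·c/f = 0.184 m, so l = λ/4 = 0.0459 m

Z_qwt ≈ 66.8 Ω; length ≈ 4.59 cm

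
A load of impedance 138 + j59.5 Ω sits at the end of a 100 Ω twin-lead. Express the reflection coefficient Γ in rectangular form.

Γ ≈ 0.209 + j0.198

Γ = (Z_L − Z_0)/(Z_L + Z_0) = (38 + j59.5)/(238 + j59.5)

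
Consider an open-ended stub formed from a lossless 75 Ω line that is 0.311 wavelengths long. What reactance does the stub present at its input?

βl = 2π × 0.311 = 112°
tan(βl) = -2.48
For an open-ended stub, Z_in = −jZ_0·cot(βl) = −jZ_0/tan(βl)

X_in ≈ 30.2 Ω (inductive)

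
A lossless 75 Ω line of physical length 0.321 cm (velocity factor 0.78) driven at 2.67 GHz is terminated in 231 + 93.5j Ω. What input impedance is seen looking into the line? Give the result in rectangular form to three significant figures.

λ = v/f = 0.78·c / 2.67 GHz = 0.0876 m
βl = 2π·l/λ = 2π × 0.0366 = 13.2°
tan(βl) = tan(13.2°) = 0.234
Z_in = Z_0·(Z_L + jZ_0·tanβl)/(Z_0 + jZ_L·tanβl)
     = 75·(231 + j111)/(53.1 + j54.1)

Z_in ≈ 238 − j86.2 Ω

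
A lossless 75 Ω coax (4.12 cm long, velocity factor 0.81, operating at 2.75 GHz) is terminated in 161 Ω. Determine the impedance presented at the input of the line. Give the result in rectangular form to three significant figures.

Z_in ≈ 139 + j48 Ω

λ = v/f = 0.81·c / 2.75 GHz = 0.0884 m
βl = 2π·l/λ = 2π × 0.466 = 168°
tan(βl) = tan(168°) = -0.215
Z_in = Z_0·(Z_L + jZ_0·tanβl)/(Z_0 + jZ_L·tanβl)
     = 75·(161 − j16.1)/(75 − j34.7)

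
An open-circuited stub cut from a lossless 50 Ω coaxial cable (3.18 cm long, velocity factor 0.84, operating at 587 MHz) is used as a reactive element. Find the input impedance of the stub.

Z_in ≈ −j99.6 Ω

λ = v/f = 0.84·c / 587 MHz = 0.429 m
βl = 2π·l/λ = 2π × 0.0741 = 26.7°
tan(βl) = 0.502
For an open-circuited stub, Z_in = −jZ_0·cot(βl) = −jZ_0/tan(βl)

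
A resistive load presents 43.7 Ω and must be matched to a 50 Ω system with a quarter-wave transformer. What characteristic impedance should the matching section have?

Z_qwt ≈ 46.7 Ω

Z_qwt = √(Z_0·R_L) = √(50 × 43.7) = √2185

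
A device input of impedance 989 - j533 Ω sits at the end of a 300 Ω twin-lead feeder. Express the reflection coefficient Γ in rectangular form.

Γ ≈ 0.602 − j0.164

Γ = (Z_L − Z_0)/(Z_L + Z_0) = (689 − j533)/(1289 − j533)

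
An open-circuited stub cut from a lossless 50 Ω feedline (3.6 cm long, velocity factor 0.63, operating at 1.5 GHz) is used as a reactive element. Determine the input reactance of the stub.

X_in ≈ 11.4 Ω (inductive)

λ = v/f = 0.63·c / 1.5 GHz = 0.126 m
βl = 2π·l/λ = 2π × 0.286 = 103°
tan(βl) = -4.38
For an open-circuited stub, Z_in = −jZ_0·cot(βl) = −jZ_0/tan(βl)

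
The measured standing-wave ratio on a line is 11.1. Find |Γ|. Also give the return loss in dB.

|Γ| ≈ 0.835; return loss ≈ 1.57 dB

|Γ| = (S − 1)/(S + 1) = (11.1 − 1)/(11.1 + 1) = 10.1/12.1
RL = −20·log₁₀|Γ| = −20·log₁₀(0.835)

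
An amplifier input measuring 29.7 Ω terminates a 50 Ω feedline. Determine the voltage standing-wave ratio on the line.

VSWR ≈ 1.68

Γ = (29.7 − 50)/(29.7 + 50) = -0.255
VSWR = (1 + 0.255)/(1 − 0.255)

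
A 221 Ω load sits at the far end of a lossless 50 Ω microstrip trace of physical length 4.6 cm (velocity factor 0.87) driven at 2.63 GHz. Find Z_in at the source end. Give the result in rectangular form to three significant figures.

λ = v/f = 0.87·c / 2.63 GHz = 0.0992 m
βl = 2π·l/λ = 2π × 0.464 = 167°
tan(βl) = tan(167°) = -0.233
Z_in = Z_0·(Z_L + jZ_0·tanβl)/(Z_0 + jZ_L·tanβl)
     = 50·(221 − j11.7)/(50 − j51.6)

Z_in ≈ 113 + j105 Ω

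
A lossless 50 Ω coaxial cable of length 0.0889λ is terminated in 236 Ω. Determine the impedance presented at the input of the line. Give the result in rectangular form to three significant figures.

βl = 2π × 0.0889 = 32°
tan(βl) = tan(32°) = 0.625
Z_in = Z_0·(Z_L + jZ_0·tanβl)/(Z_0 + jZ_L·tanβl)
     = 50·(236 + j31.2)/(50 + j147)

Z_in ≈ 33.8 − j68.5 Ω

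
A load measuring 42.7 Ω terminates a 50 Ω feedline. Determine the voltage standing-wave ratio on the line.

VSWR ≈ 1.17

For a purely resistive load, VSWR = R_L/Z_0 or Z_0/R_L (whichever > 1) = 50/42.7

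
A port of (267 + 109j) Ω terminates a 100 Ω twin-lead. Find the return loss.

RL ≈ 5.66 dB

Γ = (167 + j109)/(367 + j109), |Γ| = 0.521
RL = −20·log₁₀|Γ| = −20·log₁₀(0.521)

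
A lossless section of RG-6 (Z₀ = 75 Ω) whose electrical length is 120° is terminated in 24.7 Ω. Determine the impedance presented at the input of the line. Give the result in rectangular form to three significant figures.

Z_in ≈ 74.5 − j87.4 Ω

tan(βl) = tan(120°) = -1.73
Z_in = Z_0·(Z_L + jZ_0·tanβl)/(Z_0 + jZ_L·tanβl)
     = 75·(24.7 − j130)/(75 − j42.8)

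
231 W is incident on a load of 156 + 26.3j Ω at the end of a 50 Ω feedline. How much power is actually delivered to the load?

P_delivered ≈ 167 W

|Γ| = |(106 + j26.3)/(206 + j26.3)| = 0.526
|Γ|² = 0.277
P_refl = |Γ|²·P_inc = 63.9 W, P_del = (1 − |Γ|²)·P_inc = 167 W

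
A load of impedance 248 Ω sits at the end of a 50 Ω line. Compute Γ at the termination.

Γ = (Z_L − Z_0)/(Z_L + Z_0) = (248 − 50)/(248 + 50) = 198/298

Γ = 0.664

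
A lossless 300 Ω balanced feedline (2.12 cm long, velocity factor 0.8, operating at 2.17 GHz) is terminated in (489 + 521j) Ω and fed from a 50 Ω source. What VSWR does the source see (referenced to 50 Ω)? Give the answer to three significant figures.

VSWR ≈ 10.5

λ = v/f = 0.8·c / 2.17 GHz = 0.111 m
βl = 2π·l/λ = 2π × 0.192 = 69°
tan(βl) = 2.61
Z_in = Z_0·(Z_L + jZ_0·tanβl)/(Z_0 + jZ_L·tanβl) = 125 − j219 Ω
Γ_s = (Z_in − Z_s)/(Z_in + Z_s) = (75 − j219)/(175 − j219), |Γ_s| = 0.826
VSWR = (1 + |Γ_s|)/(1 − |Γ_s|)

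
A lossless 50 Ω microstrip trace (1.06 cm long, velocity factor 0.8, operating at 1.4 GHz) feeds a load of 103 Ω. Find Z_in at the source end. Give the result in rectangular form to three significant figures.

Z_in ≈ 70.3 − j38.8 Ω

λ = v/f = 0.8·c / 1.4 GHz = 0.171 m
βl = 2π·l/λ = 2π × 0.0618 = 22.3°
tan(βl) = tan(22.3°) = 0.409
Z_in = Z_0·(Z_L + jZ_0·tanβl)/(Z_0 + jZ_L·tanβl)
     = 50·(103 + j20.5)/(50 + j42.2)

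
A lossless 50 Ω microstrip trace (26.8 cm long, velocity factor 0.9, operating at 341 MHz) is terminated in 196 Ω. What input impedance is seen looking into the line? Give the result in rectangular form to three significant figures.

Z_in ≈ 17.2 + j28.3 Ω

λ = v/f = 0.9·c / 341 MHz = 0.792 m
βl = 2π·l/λ = 2π × 0.338 = 122°
tan(βl) = tan(122°) = -1.61
Z_in = Z_0·(Z_L + jZ_0·tanβl)/(Z_0 + jZ_L·tanβl)
     = 50·(196 − j80.5)/(50 − j315)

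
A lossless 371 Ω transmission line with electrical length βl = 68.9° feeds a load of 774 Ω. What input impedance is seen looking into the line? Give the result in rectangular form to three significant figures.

tan(βl) = tan(68.9°) = 2.59
Z_in = Z_0·(Z_L + jZ_0·tanβl)/(Z_0 + jZ_L·tanβl)
     = 371·(774 + j961)/(371 + j2010)

Z_in ≈ 198 − j107 Ω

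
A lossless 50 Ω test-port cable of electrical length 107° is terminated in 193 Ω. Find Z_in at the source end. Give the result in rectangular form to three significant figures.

tan(βl) = tan(107°) = -3.27
Z_in = Z_0·(Z_L + jZ_0·tanβl)/(Z_0 + jZ_L·tanβl)
     = 50·(193 − j164)/(50 − j631)

Z_in ≈ 14.1 + j14.2 Ω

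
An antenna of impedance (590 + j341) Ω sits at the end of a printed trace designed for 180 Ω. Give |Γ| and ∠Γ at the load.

Γ ≈ 0.633 ∠ 15.9°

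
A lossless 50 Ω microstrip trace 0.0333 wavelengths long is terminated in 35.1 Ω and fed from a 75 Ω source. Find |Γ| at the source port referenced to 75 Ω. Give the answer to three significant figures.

βl = 2π × 0.0333 = 12°
tan(βl) = 0.212
Z_in = Z_0·(Z_L + jZ_0·tanβl)/(Z_0 + jZ_L·tanβl) = 35.9 + j5.27 Ω
Γ_s = (Z_in − Z_s)/(Z_in + Z_s) = (-39.1 + j5.27)/(111 + j5.27), |Γ_s| = 0.356

|Γ| ≈ 0.356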